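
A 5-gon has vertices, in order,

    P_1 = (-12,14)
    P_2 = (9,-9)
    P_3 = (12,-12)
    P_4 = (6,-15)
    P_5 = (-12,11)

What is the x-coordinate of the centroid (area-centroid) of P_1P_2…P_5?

19/46

Apply the shoelace (surveyor's) formula. First the cross-terms c_i = x_i·y_{i+1} − x_{i+1}·y_i:
  -18, 0, -108, -114, -36  ⇒  2A = -276, A = -138.
Then Σ (x_i + x_{i+1})·c_i = -342, so x̄ = -342 / (6·(-138)) = 19/46.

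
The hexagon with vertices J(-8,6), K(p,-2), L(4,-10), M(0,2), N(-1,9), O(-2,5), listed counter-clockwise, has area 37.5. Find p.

0

Write out the shoelace sum; only the two edges meeting at K involve p:
2·Area = [((-8)·(-2) − p·6) + (p·(-10) − 4·(-2))] + 51
       = -16·p + 75 = 75
⇒ p = 0.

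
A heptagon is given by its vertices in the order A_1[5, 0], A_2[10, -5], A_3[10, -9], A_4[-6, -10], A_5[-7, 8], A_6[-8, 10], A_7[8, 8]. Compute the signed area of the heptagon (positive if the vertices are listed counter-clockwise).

-263.5

Cross-terms: -25, -40, -154, -118, -6, -144, -40  ⇒  Σ = -527
Signed area = Σ/2 = -263.5 (negative ⇒ clockwise traversal).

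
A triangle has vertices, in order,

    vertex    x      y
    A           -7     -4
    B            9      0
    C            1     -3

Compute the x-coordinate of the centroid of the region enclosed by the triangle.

1

Apply the shoelace formula. First the cross-terms c_i = x_i·y_{i+1} − x_{i+1}·y_i:
  36, -27, -25  ⇒  2A = -16, A = -8.
Then Σ (x_i + x_{i+1})·c_i = -48, so x̄ = -48 / (6·(-8)) = 1.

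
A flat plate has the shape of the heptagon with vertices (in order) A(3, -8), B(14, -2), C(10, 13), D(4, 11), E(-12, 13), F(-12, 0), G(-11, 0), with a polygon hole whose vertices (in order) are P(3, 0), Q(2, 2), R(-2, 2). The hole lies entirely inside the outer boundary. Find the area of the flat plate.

Outer boundary:
Σ = (106) + (202) + (58) + (184) + (156) + (0) + (88) = 794
Area = |Σ|/2 = 397.
Hole:
Apply the surveyor's formula: 2A = Σ (x_i·y_{i+1} − x_{i+1}·y_i), indices taken mod 3.
Σ = (6) + (8) + (-6) = 8
Area = |Σ|/2 = 4.
Net area = 397 − 4 = 393.

393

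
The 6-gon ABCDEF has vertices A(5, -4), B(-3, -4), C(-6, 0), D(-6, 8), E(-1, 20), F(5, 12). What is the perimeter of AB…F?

|AB| = √((-8)² + (0)²) = √64 = 8
|BC| = √((-3)² + (4)²) = √25 = 5
|CD| = √((0)² + (8)²) = √64 = 8
|DE| = √((5)² + (12)²) = √169 = 13
|EF| = √((6)² + (-8)²) = √100 = 10
|FA| = √((0)² + (-16)²) = √256 = 16
Perimeter = 8 + 5 + 8 + 13 + 10 + 16 = 60.

60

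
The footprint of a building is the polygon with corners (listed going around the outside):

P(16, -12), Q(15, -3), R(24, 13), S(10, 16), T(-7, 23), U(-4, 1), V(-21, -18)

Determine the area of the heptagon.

856.5

P→Q: (16)(-3) − (15)(-12) = 132
Q→R: (15)(13) − (24)(-3) = 267
R→S: (24)(16) − (10)(13) = 254
S→T: (10)(23) − (-7)(16) = 342
T→U: (-7)(1) − (-4)(23) = 85
U→V: (-4)(-18) − (-21)(1) = 93
V→P: (-21)(-12) − (16)(-18) = 540
Σ = 1713
Area = |Σ|/2 = 856.5.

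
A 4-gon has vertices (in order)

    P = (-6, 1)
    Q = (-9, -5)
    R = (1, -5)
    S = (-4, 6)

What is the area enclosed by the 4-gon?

53.5

Apply the surveyor's formula: 2A = Σ (x_i·y_{i+1} − x_{i+1}·y_i), indices taken mod 4.
P→Q: (-6)(-5) − (-9)(1) = 39
Q→R: (-9)(-5) − (1)(-5) = 50
R→S: (1)(6) − (-4)(-5) = -14
S→P: (-4)(1) − (-6)(6) = 32
Σ = 107
Area = |Σ|/2 = 53.5.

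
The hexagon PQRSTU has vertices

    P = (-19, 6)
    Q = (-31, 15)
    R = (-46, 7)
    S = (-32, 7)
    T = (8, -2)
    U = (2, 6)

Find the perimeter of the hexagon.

|PQ| = √((-12)² + (9)²) = √225 = 15
|QR| = √((-15)² + (-8)²) = √289 = 17
|RS| = √((14)² + (0)²) = √196 = 14
|ST| = √((40)² + (-9)²) = √1681 = 41
|TU| = √((-6)² + (8)²) = √100 = 10
|UP| = √((-21)² + (0)²) = √441 = 21
Perimeter = 15 + 17 + 14 + 41 + 10 + 21 = 118.

118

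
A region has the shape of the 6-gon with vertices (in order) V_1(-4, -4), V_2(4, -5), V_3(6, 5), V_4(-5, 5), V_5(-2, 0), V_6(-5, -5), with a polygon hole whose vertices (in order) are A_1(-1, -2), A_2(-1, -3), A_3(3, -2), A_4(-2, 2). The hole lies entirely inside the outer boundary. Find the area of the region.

Outer boundary:
Apply the shoelace (surveyor's) formula: 2A = Σ (x_i·y_{i+1} − x_{i+1}·y_i), indices taken mod 6.
V_1→V_2: (-4)(-5) − (4)(-4) = 36
V_2→V_3: (4)(5) − (6)(-5) = 50
V_3→V_4: (6)(5) − (-5)(5) = 55
V_4→V_5: (-5)(0) − (-2)(5) = 10
V_5→V_6: (-2)(-5) − (-5)(0) = 10
V_6→V_1: (-5)(-4) − (-4)(-5) = 0
Σ = 161
Area = |Σ|/2 = 80.5.
Hole:
Apply the surveyor's formula: 2A = Σ (x_i·y_{i+1} − x_{i+1}·y_i), indices taken mod 4.
A_1→A_2: (-1)(-3) − (-1)(-2) = 1
A_2→A_3: (-1)(-2) − (3)(-3) = 11
A_3→A_4: (3)(2) − (-2)(-2) = 2
A_4→A_1: (-2)(-2) − (-1)(2) = 6
Σ = 20
Area = |Σ|/2 = 10.
Net area = 80.5 − 10 = 70.5.

70.5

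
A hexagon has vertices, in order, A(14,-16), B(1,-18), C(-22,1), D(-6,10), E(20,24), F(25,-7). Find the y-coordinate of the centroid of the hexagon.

215/291

Apply the shoelace (surveyor's) formula. First the cross-terms c_i = x_i·y_{i+1} − x_{i+1}·y_i:
  -236, -395, -214, -344, -740, -302  ⇒  2A = -2231, A = -1115.5.
Then Σ (y_i + y_{i+1})·c_i = -4945, so ȳ = -4945 / (6·(-1115.5)) = 215/291.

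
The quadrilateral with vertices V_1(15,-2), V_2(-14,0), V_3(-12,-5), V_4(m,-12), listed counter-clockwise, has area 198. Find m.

10

Write out the shoelace sum; only the two edges meeting at V_4 involve m:
2·Area = [((-12)·(-12) − m·(-5)) + (m·(-2) − 15·(-12))] + 42
       = 3·m + 366 = 396
⇒ m = 10.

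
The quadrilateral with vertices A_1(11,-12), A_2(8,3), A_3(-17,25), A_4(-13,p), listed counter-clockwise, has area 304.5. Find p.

9

Write out the shoelace sum; only the two edges meeting at A_4 involve p:
2·Area = [((-17)·p − (-13)·25) + ((-13)·(-12) − 11·p)] + 380
       = -28·p + 861 = 609
⇒ p = 9.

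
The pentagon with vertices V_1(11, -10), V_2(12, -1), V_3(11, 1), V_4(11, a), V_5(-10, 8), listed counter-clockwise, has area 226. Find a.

11

Write out the shoelace sum; only the two edges meeting at V_4 involve a:
2·Area = [(11·a − 11·1) + (11·8 − (-10)·a)] + 144
       = 21·a + 221 = 452
⇒ a = 11.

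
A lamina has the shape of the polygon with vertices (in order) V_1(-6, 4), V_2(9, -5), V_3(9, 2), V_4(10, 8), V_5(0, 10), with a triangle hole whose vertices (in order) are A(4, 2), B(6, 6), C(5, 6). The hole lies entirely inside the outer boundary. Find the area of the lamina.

132.5

Outer boundary:
Cross-terms: -6, 63, 52, 100, 60  ⇒  Σ = 269
Area = |Σ|/2 = 134.5.
Hole:
A→B: (4)(6) − (6)(2) = 12
B→C: (6)(6) − (5)(6) = 6
C→A: (5)(2) − (4)(6) = -14
Σ = 4
Area = |Σ|/2 = 2.
Net area = 134.5 − 2 = 132.5.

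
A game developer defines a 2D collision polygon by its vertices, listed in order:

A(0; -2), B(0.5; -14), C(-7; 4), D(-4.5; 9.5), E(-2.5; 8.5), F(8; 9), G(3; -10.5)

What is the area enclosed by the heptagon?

182.75

Apply Gauss's area formula: 2A = Σ (x_i·y_{i+1} − x_{i+1}·y_i), indices taken mod 7.
Cross-terms: 1, -96, -48.5, -14.5, -90.5, -111, -6  ⇒  Σ = -365.5
Area = |Σ|/2 = 182.75.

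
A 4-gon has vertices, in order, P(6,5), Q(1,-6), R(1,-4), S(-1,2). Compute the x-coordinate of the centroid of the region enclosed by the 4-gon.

184/87

Apply the shoelace formula. First the cross-terms c_i = x_i·y_{i+1} − x_{i+1}·y_i:
  -41, 2, -2, -17  ⇒  2A = -58, A = -29.
Then Σ (x_i + x_{i+1})·c_i = -368, so x̄ = -368 / (6·(-29)) = 184/87.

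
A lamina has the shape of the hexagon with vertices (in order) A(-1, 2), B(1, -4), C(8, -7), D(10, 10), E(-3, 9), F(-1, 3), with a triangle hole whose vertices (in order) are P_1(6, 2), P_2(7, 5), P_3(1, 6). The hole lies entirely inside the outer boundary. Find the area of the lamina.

139.5

Outer boundary:
Apply the shoelace (surveyor's) formula: 2A = Σ (x_i·y_{i+1} − x_{i+1}·y_i), indices taken mod 6.
Σ = (2) + (25) + (150) + (120) + (0) + (1) = 298
Area = |Σ|/2 = 149.
Hole:
Apply the shoelace formula: 2A = Σ (x_i·y_{i+1} − x_{i+1}·y_i), indices taken mod 3.
Σ = (16) + (37) + (-34) = 19
Area = |Σ|/2 = 9.5.
Net area = 149 − 9.5 = 139.5.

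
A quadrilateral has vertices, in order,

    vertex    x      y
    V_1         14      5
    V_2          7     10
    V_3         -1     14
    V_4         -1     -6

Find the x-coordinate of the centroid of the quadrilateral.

Apply Gauss's area formula. First the cross-terms c_i = x_i·y_{i+1} − x_{i+1}·y_i:
  105, 108, 20, 79  ⇒  2A = 312, A = 156.
Then Σ (x_i + x_{i+1})·c_i = 3840, so x̄ = 3840 / (6·156) = 160/39.

160/39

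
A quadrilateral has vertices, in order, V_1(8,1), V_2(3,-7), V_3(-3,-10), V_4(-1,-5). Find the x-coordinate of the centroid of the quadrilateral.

2

Apply the shoelace (surveyor's) formula. First the cross-terms c_i = x_i·y_{i+1} − x_{i+1}·y_i:
  -59, -51, 5, 39  ⇒  2A = -66, A = -33.
Then Σ (x_i + x_{i+1})·c_i = -396, so x̄ = -396 / (6·(-33)) = 2.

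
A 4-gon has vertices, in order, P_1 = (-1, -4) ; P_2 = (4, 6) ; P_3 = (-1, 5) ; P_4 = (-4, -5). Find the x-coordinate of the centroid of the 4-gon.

-1/3

Apply Gauss's area formula. First the cross-terms c_i = x_i·y_{i+1} − x_{i+1}·y_i:
  10, 26, 25, 11  ⇒  2A = 72, A = 36.
Then Σ (x_i + x_{i+1})·c_i = -72, so x̄ = -72 / (6·36) = -1/3.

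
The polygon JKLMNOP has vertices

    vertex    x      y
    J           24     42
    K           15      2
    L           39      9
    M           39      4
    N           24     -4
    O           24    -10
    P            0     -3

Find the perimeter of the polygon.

170

|JK| = √((-9)² + (-40)²) = √1681 = 41
|KL| = √((24)² + (7)²) = √625 = 25
|LM| = √((0)² + (-5)²) = √25 = 5
|MN| = √((-15)² + (-8)²) = √289 = 17
|NO| = √((0)² + (-6)²) = √36 = 6
|OP| = √((-24)² + (7)²) = √625 = 25
|PJ| = √((24)² + (45)²) = √2601 = 51
Perimeter = 41 + 25 + 5 + 17 + 6 + 25 + 51 = 170.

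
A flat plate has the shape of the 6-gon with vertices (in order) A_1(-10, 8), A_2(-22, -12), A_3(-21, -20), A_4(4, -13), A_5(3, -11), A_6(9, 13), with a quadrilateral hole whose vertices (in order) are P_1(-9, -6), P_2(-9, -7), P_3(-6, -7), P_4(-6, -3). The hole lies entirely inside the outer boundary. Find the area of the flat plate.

578.5

Outer boundary:
Apply the shoelace formula: 2A = Σ (x_i·y_{i+1} − x_{i+1}·y_i), indices taken mod 6.
A_1→A_2: (-10)(-12) − (-22)(8) = 296
A_2→A_3: (-22)(-20) − (-21)(-12) = 188
A_3→A_4: (-21)(-13) − (4)(-20) = 353
A_4→A_5: (4)(-11) − (3)(-13) = -5
A_5→A_6: (3)(13) − (9)(-11) = 138
A_6→A_1: (9)(8) − (-10)(13) = 202
Σ = 1172
Area = |Σ|/2 = 586.
Hole:
Σ = (9) + (21) + (-24) + (9) = 15
Area = |Σ|/2 = 7.5.
Net area = 586 − 7.5 = 578.5.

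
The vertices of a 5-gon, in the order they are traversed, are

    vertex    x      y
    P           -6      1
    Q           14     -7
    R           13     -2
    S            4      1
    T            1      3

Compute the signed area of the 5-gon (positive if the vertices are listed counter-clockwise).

71

Apply the shoelace formula: 2A = Σ (x_i·y_{i+1} − x_{i+1}·y_i), indices taken mod 5.
P→Q: (-6)(-7) − (14)(1) = 28
Q→R: (14)(-2) − (13)(-7) = 63
R→S: (13)(1) − (4)(-2) = 21
S→T: (4)(3) − (1)(1) = 11
T→P: (1)(1) − (-6)(3) = 19
Σ = 142
Signed area = Σ/2 = 71 (positive ⇒ counter-clockwise traversal).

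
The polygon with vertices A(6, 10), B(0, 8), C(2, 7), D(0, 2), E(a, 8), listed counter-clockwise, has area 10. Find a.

4

The doubled signed area Σ (x_i y_{i+1} − x_{i+1} y_i) is linear in a.
With a=0 it equals -12; the coefficient of a is 8 (from the two edges through E).
So 8·a + -12 = 2·10 = 20 ⇒ a = 4.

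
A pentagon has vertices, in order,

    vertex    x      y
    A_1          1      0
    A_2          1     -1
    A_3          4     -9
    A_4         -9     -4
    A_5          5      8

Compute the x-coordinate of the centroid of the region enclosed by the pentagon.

Apply the shoelace (surveyor's) formula. First the cross-terms c_i = x_i·y_{i+1} − x_{i+1}·y_i:
  -1, -5, -97, -52, -8  ⇒  2A = -163, A = -81.5.
Then Σ (x_i + x_{i+1})·c_i = 618, so x̄ = 618 / (6·(-81.5)) = -206/163.

-206/163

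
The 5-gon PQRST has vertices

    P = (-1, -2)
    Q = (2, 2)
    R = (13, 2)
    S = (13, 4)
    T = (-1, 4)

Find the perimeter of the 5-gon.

|PQ| = √((3)² + (4)²) = √25 = 5
|QR| = √((11)² + (0)²) = √121 = 11
|RS| = √((0)² + (2)²) = √4 = 2
|ST| = √((-14)² + (0)²) = √196 = 14
|TP| = √((0)² + (-6)²) = √36 = 6
Perimeter = 5 + 11 + 2 + 14 + 6 = 38.

38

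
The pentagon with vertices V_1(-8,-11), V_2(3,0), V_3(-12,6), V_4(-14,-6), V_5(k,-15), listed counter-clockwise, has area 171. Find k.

The doubled signed area Σ (x_i y_{i+1} − x_{i+1} y_i) is linear in k.
With k=0 it equals 297; the coefficient of k is -5 (from the two edges through V_5).
So -5·k + 297 = 2·171 = 342 ⇒ k = -9.

-9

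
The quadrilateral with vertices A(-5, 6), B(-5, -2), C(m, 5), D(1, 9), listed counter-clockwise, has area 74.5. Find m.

Write out the shoelace sum; only the two edges meeting at C involve m:
2·Area = [((-5)·5 − m·(-2)) + (m·9 − 1·5)] + 91
       = 11·m + 61 = 149
⇒ m = 8.

8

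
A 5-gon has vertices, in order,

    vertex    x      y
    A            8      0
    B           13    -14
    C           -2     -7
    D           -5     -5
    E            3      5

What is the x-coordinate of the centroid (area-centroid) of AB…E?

217/51

Apply the surveyor's formula. First the cross-terms c_i = x_i·y_{i+1} − x_{i+1}·y_i:
  -112, -119, -25, -10, -40  ⇒  2A = -306, A = -153.
Then Σ (x_i + x_{i+1})·c_i = -3906, so x̄ = -3906 / (6·(-153)) = 217/51.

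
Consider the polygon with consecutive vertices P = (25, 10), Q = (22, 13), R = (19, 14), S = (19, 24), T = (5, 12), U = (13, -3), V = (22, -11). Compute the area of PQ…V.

355.5

P→Q: (25)(13) − (22)(10) = 105
Q→R: (22)(14) − (19)(13) = 61
R→S: (19)(24) − (19)(14) = 190
S→T: (19)(12) − (5)(24) = 108
T→U: (5)(-3) − (13)(12) = -171
U→V: (13)(-11) − (22)(-3) = -77
V→P: (22)(10) − (25)(-11) = 495
Σ = 711
Area = |Σ|/2 = 355.5.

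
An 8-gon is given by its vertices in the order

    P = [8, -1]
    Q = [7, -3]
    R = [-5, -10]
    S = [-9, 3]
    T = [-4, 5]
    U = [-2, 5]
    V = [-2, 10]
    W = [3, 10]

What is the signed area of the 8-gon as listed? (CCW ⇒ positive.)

Apply the shoelace formula: 2A = Σ (x_i·y_{i+1} − x_{i+1}·y_i), indices taken mod 8.
P→Q: (8)(-3) − (7)(-1) = -17
Q→R: (7)(-10) − (-5)(-3) = -85
R→S: (-5)(3) − (-9)(-10) = -105
S→T: (-9)(5) − (-4)(3) = -33
T→U: (-4)(5) − (-2)(5) = -10
U→V: (-2)(10) − (-2)(5) = -10
V→W: (-2)(10) − (3)(10) = -50
W→P: (3)(-1) − (8)(10) = -83
Σ = -393
Signed area = Σ/2 = -196.5 (negative ⇒ clockwise traversal).

-196.5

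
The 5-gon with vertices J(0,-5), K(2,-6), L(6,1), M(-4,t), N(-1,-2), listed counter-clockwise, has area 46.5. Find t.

The doubled signed area Σ (x_i y_{i+1} − x_{i+1} y_i) is linear in t.
With t=0 it equals 65; the coefficient of t is 7 (from the two edges through M).
So 7·t + 65 = 2·46.5 = 93 ⇒ t = 4.

4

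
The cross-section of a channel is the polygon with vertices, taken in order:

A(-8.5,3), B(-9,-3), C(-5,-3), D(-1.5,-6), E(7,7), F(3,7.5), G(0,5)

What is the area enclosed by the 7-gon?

105.25

Apply the shoelace (surveyor's) formula: 2A = Σ (x_i·y_{i+1} − x_{i+1}·y_i), indices taken mod 7.
A→B: (-8.5)(-3) − (-9)(3) = 52.5
B→C: (-9)(-3) − (-5)(-3) = 12
C→D: (-5)(-6) − (-1.5)(-3) = 25.5
D→E: (-1.5)(7) − (7)(-6) = 31.5
E→F: (7)(7.5) − (3)(7) = 31.5
F→G: (3)(5) − (0)(7.5) = 15
G→A: (0)(3) − (-8.5)(5) = 42.5
Σ = 210.5
Area = |Σ|/2 = 105.25.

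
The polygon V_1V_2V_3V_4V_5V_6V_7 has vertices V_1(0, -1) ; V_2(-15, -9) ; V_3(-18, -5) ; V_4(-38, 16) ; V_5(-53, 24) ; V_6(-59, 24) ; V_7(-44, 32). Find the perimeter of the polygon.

146

|V_1V_2| = √((-15)² + (-8)²) = √289 = 17
|V_2V_3| = √((-3)² + (4)²) = √25 = 5
|V_3V_4| = √((-20)² + (21)²) = √841 = 29
|V_4V_5| = √((-15)² + (8)²) = √289 = 17
|V_5V_6| = √((-6)² + (0)²) = √36 = 6
|V_6V_7| = √((15)² + (8)²) = √289 = 17
|V_7V_1| = √((44)² + (-33)²) = √3025 = 55
Perimeter = 17 + 5 + 29 + 17 + 6 + 17 + 55 = 146.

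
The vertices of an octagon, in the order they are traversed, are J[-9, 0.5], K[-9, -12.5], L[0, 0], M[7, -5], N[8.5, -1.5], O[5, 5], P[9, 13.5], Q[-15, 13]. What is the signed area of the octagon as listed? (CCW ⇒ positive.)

Σ = (117) + (0) + (0) + (32) + (50) + (22.5) + (319.5) + (109.5) = 650.5
Signed area = Σ/2 = 325.25 (positive ⇒ counter-clockwise traversal).

325.25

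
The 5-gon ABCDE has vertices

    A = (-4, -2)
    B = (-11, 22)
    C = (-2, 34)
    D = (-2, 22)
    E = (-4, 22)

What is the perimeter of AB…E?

|AB| = √((-7)² + (24)²) = √625 = 25
|BC| = √((9)² + (12)²) = √225 = 15
|CD| = √((0)² + (-12)²) = √144 = 12
|DE| = √((-2)² + (0)²) = √4 = 2
|EA| = √((0)² + (-24)²) = √576 = 24
Perimeter = 25 + 15 + 12 + 2 + 24 = 78.

78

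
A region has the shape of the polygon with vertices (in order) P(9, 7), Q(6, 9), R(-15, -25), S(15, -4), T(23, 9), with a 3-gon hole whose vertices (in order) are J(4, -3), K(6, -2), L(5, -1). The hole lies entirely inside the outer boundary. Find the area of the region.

Outer boundary:
Apply Gauss's area formula: 2A = Σ (x_i·y_{i+1} − x_{i+1}·y_i), indices taken mod 5.
Σ = (39) + (-15) + (435) + (227) + (80) = 766
Area = |Σ|/2 = 383.
Hole:
Σ = (10) + (4) + (-11) = 3
Area = |Σ|/2 = 1.5.
Net area = 383 − 1.5 = 381.5.

381.5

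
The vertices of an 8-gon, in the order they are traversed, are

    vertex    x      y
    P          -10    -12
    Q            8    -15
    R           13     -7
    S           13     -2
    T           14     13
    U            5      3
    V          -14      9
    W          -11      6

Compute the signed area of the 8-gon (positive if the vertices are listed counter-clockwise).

459

Apply the shoelace formula: 2A = Σ (x_i·y_{i+1} − x_{i+1}·y_i), indices taken mod 8.
Cross-terms: 246, 139, 65, 197, -23, 87, 15, 192  ⇒  Σ = 918
Signed area = Σ/2 = 459 (positive ⇒ counter-clockwise traversal).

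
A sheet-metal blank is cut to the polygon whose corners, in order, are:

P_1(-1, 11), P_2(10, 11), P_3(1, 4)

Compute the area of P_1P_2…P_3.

Apply the surveyor's formula: 2A = Σ (x_i·y_{i+1} − x_{i+1}·y_i), indices taken mod 3.
Σ = (-121) + (29) + (15) = -77
Area = |Σ|/2 = 38.5.

38.5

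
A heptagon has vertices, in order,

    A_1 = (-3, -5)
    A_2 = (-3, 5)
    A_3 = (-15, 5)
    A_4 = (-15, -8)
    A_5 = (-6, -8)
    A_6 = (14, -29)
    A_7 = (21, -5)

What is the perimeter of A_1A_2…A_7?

122

|A_1A_2| = √((0)² + (10)²) = √100 = 10
|A_2A_3| = √((-12)² + (0)²) = √144 = 12
|A_3A_4| = √((0)² + (-13)²) = √169 = 13
|A_4A_5| = √((9)² + (0)²) = √81 = 9
|A_5A_6| = √((20)² + (-21)²) = √841 = 29
|A_6A_7| = √((7)² + (24)²) = √625 = 25
|A_7A_1| = √((-24)² + (0)²) = √576 = 24
Perimeter = 10 + 12 + 13 + 9 + 29 + 25 + 24 = 122.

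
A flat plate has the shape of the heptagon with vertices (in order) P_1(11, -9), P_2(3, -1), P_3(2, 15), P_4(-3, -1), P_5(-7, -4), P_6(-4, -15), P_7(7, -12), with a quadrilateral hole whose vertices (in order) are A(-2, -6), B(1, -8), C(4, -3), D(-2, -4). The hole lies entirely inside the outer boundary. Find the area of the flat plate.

Outer boundary:
Cross-terms: 16, 47, 43, 5, 89, 153, 69  ⇒  Σ = 422
Area = |Σ|/2 = 211.
Hole:
A→B: (-2)(-8) − (1)(-6) = 22
B→C: (1)(-3) − (4)(-8) = 29
C→D: (4)(-4) − (-2)(-3) = -22
D→A: (-2)(-6) − (-2)(-4) = 4
Σ = 33
Area = |Σ|/2 = 16.5.
Net area = 211 − 16.5 = 194.5.

194.5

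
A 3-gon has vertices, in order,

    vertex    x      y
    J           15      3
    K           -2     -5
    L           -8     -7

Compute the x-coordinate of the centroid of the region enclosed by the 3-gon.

5/3

Apply the surveyor's formula. First the cross-terms c_i = x_i·y_{i+1} − x_{i+1}·y_i:
  -69, -26, 81  ⇒  2A = -14, A = -7.
Then Σ (x_i + x_{i+1})·c_i = -70, so x̄ = -70 / (6·(-7)) = 5/3.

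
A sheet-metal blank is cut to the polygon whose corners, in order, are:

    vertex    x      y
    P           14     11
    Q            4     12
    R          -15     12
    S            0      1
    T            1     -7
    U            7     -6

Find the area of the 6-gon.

Apply Gauss's area formula: 2A = Σ (x_i·y_{i+1} − x_{i+1}·y_i), indices taken mod 6.
Cross-terms: 124, 228, -15, -1, 43, 161  ⇒  Σ = 540
Area = |Σ|/2 = 270.

270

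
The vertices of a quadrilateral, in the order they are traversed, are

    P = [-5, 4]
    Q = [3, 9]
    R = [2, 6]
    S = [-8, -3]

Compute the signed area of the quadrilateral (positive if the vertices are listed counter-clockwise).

-31

P→Q: (-5)(9) − (3)(4) = -57
Q→R: (3)(6) − (2)(9) = 0
R→S: (2)(-3) − (-8)(6) = 42
S→P: (-8)(4) − (-5)(-3) = -47
Σ = -62
Signed area = Σ/2 = -31 (negative ⇒ clockwise traversal).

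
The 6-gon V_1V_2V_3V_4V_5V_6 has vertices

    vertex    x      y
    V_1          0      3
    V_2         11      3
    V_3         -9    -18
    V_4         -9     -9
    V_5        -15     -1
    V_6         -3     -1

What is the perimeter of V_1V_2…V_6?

|V_1V_2| = √((11)² + (0)²) = √121 = 11
|V_2V_3| = √((-20)² + (-21)²) = √841 = 29
|V_3V_4| = √((0)² + (9)²) = √81 = 9
|V_4V_5| = √((-6)² + (8)²) = √100 = 10
|V_5V_6| = √((12)² + (0)²) = √144 = 12
|V_6V_1| = √((3)² + (4)²) = √25 = 5
Perimeter = 11 + 29 + 9 + 10 + 12 + 5 = 76.

76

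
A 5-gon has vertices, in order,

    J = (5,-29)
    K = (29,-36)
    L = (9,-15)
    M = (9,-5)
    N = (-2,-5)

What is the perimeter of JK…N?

100

|JK| = √((24)² + (-7)²) = √625 = 25
|KL| = √((-20)² + (21)²) = √841 = 29
|LM| = √((0)² + (10)²) = √100 = 10
|MN| = √((-11)² + (0)²) = √121 = 11
|NJ| = √((7)² + (-24)²) = √625 = 25
Perimeter = 25 + 29 + 10 + 11 + 25 = 100.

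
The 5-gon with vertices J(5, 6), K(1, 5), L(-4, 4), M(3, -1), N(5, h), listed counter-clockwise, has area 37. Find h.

Write out the shoelace sum; only the two edges meeting at N involve h:
2·Area = [(3·h − 5·(-1)) + (5·6 − 5·h)] + 35
       = -2·h + 70 = 74
⇒ h = -2.

-2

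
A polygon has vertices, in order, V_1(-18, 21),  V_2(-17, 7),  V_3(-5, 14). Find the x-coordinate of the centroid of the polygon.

-40/3

Apply the shoelace formula. First the cross-terms c_i = x_i·y_{i+1} − x_{i+1}·y_i:
  231, -203, 147  ⇒  2A = 175, A = 87.5.
Then Σ (x_i + x_{i+1})·c_i = -7000, so x̄ = -7000 / (6·87.5) = -40/3.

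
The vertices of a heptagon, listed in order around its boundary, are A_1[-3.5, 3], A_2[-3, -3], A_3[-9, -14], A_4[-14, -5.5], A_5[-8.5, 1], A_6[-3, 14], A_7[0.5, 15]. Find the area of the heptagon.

Σ = (19.5) + (15) + (-146.5) + (-60.75) + (-116) + (-52) + (54) = -286.75
Area = |Σ|/2 = 143.375.

143.375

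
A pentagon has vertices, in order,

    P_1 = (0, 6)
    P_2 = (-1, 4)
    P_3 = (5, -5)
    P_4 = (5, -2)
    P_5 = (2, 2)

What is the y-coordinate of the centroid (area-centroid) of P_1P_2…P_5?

0.6875

Apply the shoelace (surveyor's) formula. First the cross-terms c_i = x_i·y_{i+1} − x_{i+1}·y_i:
  6, -15, 15, 14, 12  ⇒  2A = 32, A = 16.
Then Σ (y_i + y_{i+1})·c_i = 66, so ȳ = 66 / (6·16) = 0.6875.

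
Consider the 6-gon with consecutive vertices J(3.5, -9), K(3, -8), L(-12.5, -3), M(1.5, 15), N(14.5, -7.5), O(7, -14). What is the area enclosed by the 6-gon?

Apply the shoelace formula: 2A = Σ (x_i·y_{i+1} − x_{i+1}·y_i), indices taken mod 6.
Cross-terms: -1, -109, -183, -228.75, -150.5, -14  ⇒  Σ = -686.25
Area = |Σ|/2 = 343.125.

343.125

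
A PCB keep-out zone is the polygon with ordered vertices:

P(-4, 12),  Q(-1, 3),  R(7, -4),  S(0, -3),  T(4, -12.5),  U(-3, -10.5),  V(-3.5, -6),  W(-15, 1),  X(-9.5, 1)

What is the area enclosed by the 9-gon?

Σ = (0) + (-17) + (-21) + (12) + (-79.5) + (-18.75) + (-93.5) + (-5.5) + (-110) = -333.25
Area = |Σ|/2 = 166.625.

166.625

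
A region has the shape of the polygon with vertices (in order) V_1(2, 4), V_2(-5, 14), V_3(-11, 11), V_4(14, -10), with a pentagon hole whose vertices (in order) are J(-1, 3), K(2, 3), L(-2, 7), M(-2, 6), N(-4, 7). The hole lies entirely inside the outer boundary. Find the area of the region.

80.5

Outer boundary:
Apply Gauss's area formula: 2A = Σ (x_i·y_{i+1} − x_{i+1}·y_i), indices taken mod 4.
V_1→V_2: (2)(14) − (-5)(4) = 48
V_2→V_3: (-5)(11) − (-11)(14) = 99
V_3→V_4: (-11)(-10) − (14)(11) = -44
V_4→V_1: (14)(4) − (2)(-10) = 76
Σ = 179
Area = |Σ|/2 = 89.5.
Hole:
Apply the shoelace formula: 2A = Σ (x_i·y_{i+1} − x_{i+1}·y_i), indices taken mod 5.
Σ = (-9) + (20) + (2) + (10) + (-5) = 18
Area = |Σ|/2 = 9.
Net area = 89.5 − 9 = 80.5.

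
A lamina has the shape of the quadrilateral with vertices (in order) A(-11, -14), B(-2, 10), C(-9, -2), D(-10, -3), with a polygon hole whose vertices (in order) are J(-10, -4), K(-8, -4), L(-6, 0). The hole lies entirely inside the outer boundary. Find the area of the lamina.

Outer boundary:
Apply Gauss's area formula: 2A = Σ (x_i·y_{i+1} − x_{i+1}·y_i), indices taken mod 4.
Σ = (-138) + (94) + (7) + (107) = 70
Area = |Σ|/2 = 35.
Hole:
Cross-terms: 8, -24, 24  ⇒  Σ = 8
Area = |Σ|/2 = 4.
Net area = 35 − 4 = 31.

31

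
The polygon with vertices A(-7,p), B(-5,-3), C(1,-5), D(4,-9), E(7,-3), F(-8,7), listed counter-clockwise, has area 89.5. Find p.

2

Write out the shoelace sum; only the two edges meeting at A involve p:
2·Area = [((-8)·p − (-7)·7) + ((-7)·(-3) − (-5)·p)] + 115
       = -3·p + 185 = 179
⇒ p = 2.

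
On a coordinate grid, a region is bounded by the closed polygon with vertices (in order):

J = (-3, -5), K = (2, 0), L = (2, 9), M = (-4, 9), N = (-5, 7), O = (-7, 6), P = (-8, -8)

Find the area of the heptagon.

Σ = (10) + (18) + (54) + (17) + (19) + (104) + (16) = 238
Area = |Σ|/2 = 119.

119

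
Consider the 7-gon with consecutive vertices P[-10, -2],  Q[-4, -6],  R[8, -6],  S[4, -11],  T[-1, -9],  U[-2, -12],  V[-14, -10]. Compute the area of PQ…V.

106.5

Cross-terms: 52, 72, -64, -47, -6, -148, -72  ⇒  Σ = -213
Area = |Σ|/2 = 106.5.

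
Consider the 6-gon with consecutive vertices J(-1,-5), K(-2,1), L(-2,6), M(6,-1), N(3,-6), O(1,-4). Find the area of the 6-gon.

51.5

Apply the surveyor's formula: 2A = Σ (x_i·y_{i+1} − x_{i+1}·y_i), indices taken mod 6.
J→K: (-1)(1) − (-2)(-5) = -11
K→L: (-2)(6) − (-2)(1) = -10
L→M: (-2)(-1) − (6)(6) = -34
M→N: (6)(-6) − (3)(-1) = -33
N→O: (3)(-4) − (1)(-6) = -6
O→J: (1)(-5) − (-1)(-4) = -9
Σ = -103
Area = |Σ|/2 = 51.5.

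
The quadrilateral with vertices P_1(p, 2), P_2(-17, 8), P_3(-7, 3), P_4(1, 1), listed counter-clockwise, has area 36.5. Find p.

6

Write out the shoelace sum; only the two edges meeting at P_1 involve p:
2·Area = [(1·2 − p·1) + (p·8 − (-17)·2)] + -5
       = 7·p + 31 = 73
⇒ p = 6.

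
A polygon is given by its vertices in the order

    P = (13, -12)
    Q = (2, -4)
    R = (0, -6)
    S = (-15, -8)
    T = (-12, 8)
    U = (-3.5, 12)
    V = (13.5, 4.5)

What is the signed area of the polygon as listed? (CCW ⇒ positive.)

-430.125

Apply the shoelace (surveyor's) formula: 2A = Σ (x_i·y_{i+1} − x_{i+1}·y_i), indices taken mod 7.
Σ = (-28) + (-12) + (-90) + (-216) + (-116) + (-177.75) + (-220.5) = -860.25
Signed area = Σ/2 = -430.125 (negative ⇒ clockwise traversal).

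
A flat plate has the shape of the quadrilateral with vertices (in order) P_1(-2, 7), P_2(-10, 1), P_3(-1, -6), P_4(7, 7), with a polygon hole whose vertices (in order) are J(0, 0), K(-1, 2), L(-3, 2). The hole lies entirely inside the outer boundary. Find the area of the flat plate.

111.5

Outer boundary:
Apply the shoelace formula: 2A = Σ (x_i·y_{i+1} − x_{i+1}·y_i), indices taken mod 4.
Σ = (68) + (61) + (35) + (63) = 227
Area = |Σ|/2 = 113.5.
Hole:
Σ = (0) + (4) + (0) = 4
Area = |Σ|/2 = 2.
Net area = 113.5 − 2 = 111.5.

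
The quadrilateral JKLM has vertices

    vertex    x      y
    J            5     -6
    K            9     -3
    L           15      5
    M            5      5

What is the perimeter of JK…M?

36

|JK| = √((4)² + (3)²) = √25 = 5
|KL| = √((6)² + (8)²) = √100 = 10
|LM| = √((-10)² + (0)²) = √100 = 10
|MJ| = √((0)² + (-11)²) = √121 = 11
Perimeter = 5 + 10 + 10 + 11 = 36.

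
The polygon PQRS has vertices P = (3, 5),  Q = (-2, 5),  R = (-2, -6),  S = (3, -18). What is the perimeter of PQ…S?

|PQ| = √((-5)² + (0)²) = √25 = 5
|QR| = √((0)² + (-11)²) = √121 = 11
|RS| = √((5)² + (-12)²) = √169 = 13
|SP| = √((0)² + (23)²) = √529 = 23
Perimeter = 5 + 11 + 13 + 23 = 52.

52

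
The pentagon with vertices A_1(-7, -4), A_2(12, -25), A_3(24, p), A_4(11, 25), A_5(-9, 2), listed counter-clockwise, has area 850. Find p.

Write out the shoelace sum; only the two edges meeting at A_3 involve p:
2·Area = [(12·p − 24·(-25)) + (24·25 − 11·p)] + 520
       = 1·p + 1720 = 1700
⇒ p = -20.

-20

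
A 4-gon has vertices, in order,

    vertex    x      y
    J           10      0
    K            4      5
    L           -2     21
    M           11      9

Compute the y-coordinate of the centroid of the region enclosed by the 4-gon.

Apply the surveyor's formula. First the cross-terms c_i = x_i·y_{i+1} − x_{i+1}·y_i:
  50, 94, -249, -90  ⇒  2A = -195, A = -97.5.
Then Σ (y_i + y_{i+1})·c_i = -5586, so ȳ = -5586 / (6·(-97.5)) = 1862/195.

1862/195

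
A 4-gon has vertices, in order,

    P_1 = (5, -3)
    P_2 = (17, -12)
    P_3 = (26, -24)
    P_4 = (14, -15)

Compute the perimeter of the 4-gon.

|P_1P_2| = √((12)² + (-9)²) = √225 = 15
|P_2P_3| = √((9)² + (-12)²) = √225 = 15
|P_3P_4| = √((-12)² + (9)²) = √225 = 15
|P_4P_1| = √((-9)² + (12)²) = √225 = 15
Perimeter = 15 + 15 + 15 + 15 = 60.

60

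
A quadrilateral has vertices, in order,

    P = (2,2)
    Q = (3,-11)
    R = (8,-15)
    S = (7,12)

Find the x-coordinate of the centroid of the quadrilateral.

543/103

Apply the shoelace formula. First the cross-terms c_i = x_i·y_{i+1} − x_{i+1}·y_i:
  -28, 43, 201, -10  ⇒  2A = 206, A = 103.
Then Σ (x_i + x_{i+1})·c_i = 3258, so x̄ = 3258 / (6·103) = 543/103.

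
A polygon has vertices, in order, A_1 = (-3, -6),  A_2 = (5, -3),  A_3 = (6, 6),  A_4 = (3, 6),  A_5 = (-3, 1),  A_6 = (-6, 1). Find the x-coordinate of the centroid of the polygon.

65/84

Apply the surveyor's formula. First the cross-terms c_i = x_i·y_{i+1} − x_{i+1}·y_i:
  39, 48, 18, 21, 3, 39  ⇒  2A = 168, A = 84.
Then Σ (x_i + x_{i+1})·c_i = 390, so x̄ = 390 / (6·84) = 65/84.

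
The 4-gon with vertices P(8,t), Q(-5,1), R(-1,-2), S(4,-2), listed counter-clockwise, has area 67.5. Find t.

Write out the shoelace sum; only the two edges meeting at P involve t:
2·Area = [(4·t − 8·(-2)) + (8·1 − (-5)·t)] + 21
       = 9·t + 45 = 135
⇒ t = 10.

10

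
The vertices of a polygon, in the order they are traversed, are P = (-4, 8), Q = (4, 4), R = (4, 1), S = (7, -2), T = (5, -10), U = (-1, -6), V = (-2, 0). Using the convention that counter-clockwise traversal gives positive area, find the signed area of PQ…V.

-101.5

Σ = (-48) + (-12) + (-15) + (-60) + (-40) + (-12) + (-16) = -203
Signed area = Σ/2 = -101.5 (negative ⇒ clockwise traversal).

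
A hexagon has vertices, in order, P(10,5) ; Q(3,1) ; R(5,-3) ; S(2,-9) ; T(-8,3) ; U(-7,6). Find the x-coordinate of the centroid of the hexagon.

-11/123

Apply the shoelace (surveyor's) formula. First the cross-terms c_i = x_i·y_{i+1} − x_{i+1}·y_i:
  -5, -14, -39, -66, -27, -95  ⇒  2A = -246, A = -123.
Then Σ (x_i + x_{i+1})·c_i = 66, so x̄ = 66 / (6·(-123)) = -11/123.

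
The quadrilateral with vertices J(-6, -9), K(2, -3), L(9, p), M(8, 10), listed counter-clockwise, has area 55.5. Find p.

5

Write out the shoelace sum; only the two edges meeting at L involve p:
2·Area = [(2·p − 9·(-3)) + (9·10 − 8·p)] + 24
       = -6·p + 141 = 111
⇒ p = 5.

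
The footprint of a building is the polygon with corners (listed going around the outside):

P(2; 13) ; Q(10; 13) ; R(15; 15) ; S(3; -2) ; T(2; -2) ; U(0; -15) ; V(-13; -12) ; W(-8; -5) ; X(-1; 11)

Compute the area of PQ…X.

305

Apply Gauss's area formula: 2A = Σ (x_i·y_{i+1} − x_{i+1}·y_i), indices taken mod 9.
Cross-terms: -104, -45, -75, -2, -30, -195, -31, -93, -35  ⇒  Σ = -610
Area = |Σ|/2 = 305.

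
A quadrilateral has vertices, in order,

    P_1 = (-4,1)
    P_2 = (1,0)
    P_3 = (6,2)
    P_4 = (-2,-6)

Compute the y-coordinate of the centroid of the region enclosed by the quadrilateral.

-29/19

Apply the surveyor's formula. First the cross-terms c_i = x_i·y_{i+1} − x_{i+1}·y_i:
  -1, 2, -32, -26  ⇒  2A = -57, A = -28.5.
Then Σ (y_i + y_{i+1})·c_i = 261, so ȳ = 261 / (6·(-28.5)) = -29/19.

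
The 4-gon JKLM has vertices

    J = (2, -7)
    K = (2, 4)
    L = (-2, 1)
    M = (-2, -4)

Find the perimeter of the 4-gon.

26

|JK| = √((0)² + (11)²) = √121 = 11
|KL| = √((-4)² + (-3)²) = √25 = 5
|LM| = √((0)² + (-5)²) = √25 = 5
|MJ| = √((4)² + (-3)²) = √25 = 5
Perimeter = 11 + 5 + 5 + 5 = 26.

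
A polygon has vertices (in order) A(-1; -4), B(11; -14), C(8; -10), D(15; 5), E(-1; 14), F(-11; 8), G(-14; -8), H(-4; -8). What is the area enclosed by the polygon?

Apply the shoelace (surveyor's) formula: 2A = Σ (x_i·y_{i+1} − x_{i+1}·y_i), indices taken mod 8.
Σ = (58) + (2) + (190) + (215) + (146) + (200) + (80) + (8) = 899
Area = |Σ|/2 = 449.5.

449.5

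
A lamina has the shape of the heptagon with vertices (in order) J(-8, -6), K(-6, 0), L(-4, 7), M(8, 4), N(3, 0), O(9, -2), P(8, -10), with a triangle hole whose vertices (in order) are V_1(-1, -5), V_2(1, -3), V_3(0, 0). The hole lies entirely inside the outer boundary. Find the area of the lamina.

Outer boundary:
Apply the shoelace (surveyor's) formula: 2A = Σ (x_i·y_{i+1} − x_{i+1}·y_i), indices taken mod 7.
Σ = (-36) + (-42) + (-72) + (-12) + (-6) + (-74) + (-128) = -370
Area = |Σ|/2 = 185.
Hole:
Apply Gauss's area formula: 2A = Σ (x_i·y_{i+1} − x_{i+1}·y_i), indices taken mod 3.
Σ = (8) + (0) + (0) = 8
Area = |Σ|/2 = 4.
Net area = 185 − 4 = 181.

181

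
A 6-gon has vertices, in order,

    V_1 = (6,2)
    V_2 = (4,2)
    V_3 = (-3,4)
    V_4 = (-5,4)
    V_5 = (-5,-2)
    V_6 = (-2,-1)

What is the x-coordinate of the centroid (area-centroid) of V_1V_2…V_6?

Apply the shoelace formula. First the cross-terms c_i = x_i·y_{i+1} − x_{i+1}·y_i:
  4, 22, 8, 30, 1, 2  ⇒  2A = 67, A = 33.5.
Then Σ (x_i + x_{i+1})·c_i = -301, so x̄ = -301 / (6·33.5) = -301/201.

-301/201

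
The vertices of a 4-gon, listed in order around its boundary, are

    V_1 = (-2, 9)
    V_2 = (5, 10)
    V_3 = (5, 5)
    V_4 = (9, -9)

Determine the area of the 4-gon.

58.5

Σ = (-65) + (-25) + (-90) + (63) = -117
Area = |Σ|/2 = 58.5.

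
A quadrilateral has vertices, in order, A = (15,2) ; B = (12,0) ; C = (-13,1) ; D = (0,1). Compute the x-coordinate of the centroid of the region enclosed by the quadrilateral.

179/30

Apply Gauss's area formula. First the cross-terms c_i = x_i·y_{i+1} − x_{i+1}·y_i:
  -24, 12, -13, -15  ⇒  2A = -40, A = -20.
Then Σ (x_i + x_{i+1})·c_i = -716, so x̄ = -716 / (6·(-20)) = 179/30.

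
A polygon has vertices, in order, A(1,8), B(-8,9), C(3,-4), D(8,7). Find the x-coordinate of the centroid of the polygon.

140/141

Apply Gauss's area formula. First the cross-terms c_i = x_i·y_{i+1} − x_{i+1}·y_i:
  73, 5, 53, 57  ⇒  2A = 188, A = 94.
Then Σ (x_i + x_{i+1})·c_i = 560, so x̄ = 560 / (6·94) = 140/141.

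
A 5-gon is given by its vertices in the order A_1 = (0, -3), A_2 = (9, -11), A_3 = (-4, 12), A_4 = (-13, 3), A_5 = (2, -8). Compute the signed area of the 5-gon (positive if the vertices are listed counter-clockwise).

Apply the shoelace (surveyor's) formula: 2A = Σ (x_i·y_{i+1} − x_{i+1}·y_i), indices taken mod 5.
Σ = (27) + (64) + (144) + (98) + (-6) = 327
Signed area = Σ/2 = 163.5 (positive ⇒ counter-clockwise traversal).

163.5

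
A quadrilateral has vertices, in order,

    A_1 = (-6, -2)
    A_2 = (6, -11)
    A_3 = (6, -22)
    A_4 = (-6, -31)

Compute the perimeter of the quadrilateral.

70

|A_1A_2| = √((12)² + (-9)²) = √225 = 15
|A_2A_3| = √((0)² + (-11)²) = √121 = 11
|A_3A_4| = √((-12)² + (-9)²) = √225 = 15
|A_4A_1| = √((0)² + (29)²) = √841 = 29
Perimeter = 15 + 11 + 15 + 29 = 70.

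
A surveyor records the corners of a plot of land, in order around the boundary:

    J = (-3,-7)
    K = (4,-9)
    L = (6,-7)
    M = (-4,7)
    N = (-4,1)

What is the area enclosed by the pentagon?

Cross-terms: 55, 26, 14, 24, 31  ⇒  Σ = 150
Area = |Σ|/2 = 75.

75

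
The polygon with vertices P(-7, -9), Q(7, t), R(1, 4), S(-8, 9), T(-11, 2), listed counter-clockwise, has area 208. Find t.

-11

Write out the shoelace sum; only the two edges meeting at Q involve t:
2·Area = [((-7)·t − 7·(-9)) + (7·4 − 1·t)] + 237
       = -8·t + 328 = 416
⇒ t = -11.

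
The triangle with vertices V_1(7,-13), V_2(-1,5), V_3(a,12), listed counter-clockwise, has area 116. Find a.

Write out the shoelace sum; only the two edges meeting at V_3 involve a:
2·Area = [((-1)·12 − a·5) + (a·(-13) − 7·12)] + 22
       = -18·a + -74 = 232
⇒ a = -17.

-17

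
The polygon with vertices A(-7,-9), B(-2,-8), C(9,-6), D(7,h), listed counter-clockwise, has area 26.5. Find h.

-3

The doubled signed area Σ (x_i y_{i+1} − x_{i+1} y_i) is linear in h.
With h=0 it equals 101; the coefficient of h is 16 (from the two edges through D).
So 16·h + 101 = 2·26.5 = 53 ⇒ h = -3.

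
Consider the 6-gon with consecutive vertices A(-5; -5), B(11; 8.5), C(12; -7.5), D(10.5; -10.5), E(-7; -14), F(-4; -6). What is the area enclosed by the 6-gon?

231.875

Apply the surveyor's formula: 2A = Σ (x_i·y_{i+1} − x_{i+1}·y_i), indices taken mod 6.
Σ = (12.5) + (-184.5) + (-47.25) + (-220.5) + (-14) + (-10) = -463.75
Area = |Σ|/2 = 231.875.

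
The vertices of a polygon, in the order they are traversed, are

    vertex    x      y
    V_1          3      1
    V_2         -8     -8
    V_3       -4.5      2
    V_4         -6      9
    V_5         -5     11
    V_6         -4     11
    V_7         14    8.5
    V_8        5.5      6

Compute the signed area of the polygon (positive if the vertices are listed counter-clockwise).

Apply Gauss's area formula: 2A = Σ (x_i·y_{i+1} − x_{i+1}·y_i), indices taken mod 8.
Σ = (-16) + (-52) + (-28.5) + (-21) + (-11) + (-188) + (37.25) + (-12.5) = -291.75
Signed area = Σ/2 = -145.875 (negative ⇒ clockwise traversal).

-145.875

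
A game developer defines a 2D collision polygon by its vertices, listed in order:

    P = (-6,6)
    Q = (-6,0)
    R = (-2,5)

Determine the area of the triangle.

12

Apply the surveyor's formula: 2A = Σ (x_i·y_{i+1} − x_{i+1}·y_i), indices taken mod 3.
P→Q: (-6)(0) − (-6)(6) = 36
Q→R: (-6)(5) − (-2)(0) = -30
R→P: (-2)(6) − (-6)(5) = 18
Σ = 24
Area = |Σ|/2 = 12.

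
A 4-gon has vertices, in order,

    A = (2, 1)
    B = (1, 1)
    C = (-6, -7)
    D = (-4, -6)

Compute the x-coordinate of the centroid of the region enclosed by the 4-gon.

-11/6

Apply the shoelace (surveyor's) formula. First the cross-terms c_i = x_i·y_{i+1} − x_{i+1}·y_i:
  1, -1, 8, 8  ⇒  2A = 16, A = 8.
Then Σ (x_i + x_{i+1})·c_i = -88, so x̄ = -88 / (6·8) = -11/6.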